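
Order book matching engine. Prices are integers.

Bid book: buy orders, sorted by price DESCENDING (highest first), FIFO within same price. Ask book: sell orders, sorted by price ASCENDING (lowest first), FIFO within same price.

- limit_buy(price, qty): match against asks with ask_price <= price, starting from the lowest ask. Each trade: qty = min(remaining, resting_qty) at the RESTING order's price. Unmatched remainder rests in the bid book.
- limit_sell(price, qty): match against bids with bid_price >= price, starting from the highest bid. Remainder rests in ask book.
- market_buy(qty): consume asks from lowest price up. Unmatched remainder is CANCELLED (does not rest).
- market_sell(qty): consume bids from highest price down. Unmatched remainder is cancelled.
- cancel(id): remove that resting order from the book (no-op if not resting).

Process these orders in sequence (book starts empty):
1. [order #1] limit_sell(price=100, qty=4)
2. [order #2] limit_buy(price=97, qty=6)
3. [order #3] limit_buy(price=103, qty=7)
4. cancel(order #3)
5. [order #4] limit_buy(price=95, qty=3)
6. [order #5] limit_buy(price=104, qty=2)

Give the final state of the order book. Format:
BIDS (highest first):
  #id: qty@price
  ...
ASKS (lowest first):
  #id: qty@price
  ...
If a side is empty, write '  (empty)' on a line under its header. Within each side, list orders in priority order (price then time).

After op 1 [order #1] limit_sell(price=100, qty=4): fills=none; bids=[-] asks=[#1:4@100]
After op 2 [order #2] limit_buy(price=97, qty=6): fills=none; bids=[#2:6@97] asks=[#1:4@100]
After op 3 [order #3] limit_buy(price=103, qty=7): fills=#3x#1:4@100; bids=[#3:3@103 #2:6@97] asks=[-]
After op 4 cancel(order #3): fills=none; bids=[#2:6@97] asks=[-]
After op 5 [order #4] limit_buy(price=95, qty=3): fills=none; bids=[#2:6@97 #4:3@95] asks=[-]
After op 6 [order #5] limit_buy(price=104, qty=2): fills=none; bids=[#5:2@104 #2:6@97 #4:3@95] asks=[-]

Answer: BIDS (highest first):
  #5: 2@104
  #2: 6@97
  #4: 3@95
ASKS (lowest first):
  (empty)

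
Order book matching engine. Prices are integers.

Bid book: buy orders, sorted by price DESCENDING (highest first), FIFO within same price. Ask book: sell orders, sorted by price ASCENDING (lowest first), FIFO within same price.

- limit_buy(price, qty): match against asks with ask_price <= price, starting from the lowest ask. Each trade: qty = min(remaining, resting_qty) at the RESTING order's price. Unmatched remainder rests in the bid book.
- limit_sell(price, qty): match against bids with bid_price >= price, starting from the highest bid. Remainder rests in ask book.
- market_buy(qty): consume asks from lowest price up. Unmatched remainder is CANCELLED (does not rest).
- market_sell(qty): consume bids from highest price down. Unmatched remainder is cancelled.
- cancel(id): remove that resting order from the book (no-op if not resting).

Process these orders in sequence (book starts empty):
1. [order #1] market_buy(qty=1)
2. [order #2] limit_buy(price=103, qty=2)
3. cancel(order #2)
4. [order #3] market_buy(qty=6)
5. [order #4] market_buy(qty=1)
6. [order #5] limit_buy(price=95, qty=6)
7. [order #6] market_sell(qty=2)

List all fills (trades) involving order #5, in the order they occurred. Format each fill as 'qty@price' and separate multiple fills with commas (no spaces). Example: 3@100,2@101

Answer: 2@95

Derivation:
After op 1 [order #1] market_buy(qty=1): fills=none; bids=[-] asks=[-]
After op 2 [order #2] limit_buy(price=103, qty=2): fills=none; bids=[#2:2@103] asks=[-]
After op 3 cancel(order #2): fills=none; bids=[-] asks=[-]
After op 4 [order #3] market_buy(qty=6): fills=none; bids=[-] asks=[-]
After op 5 [order #4] market_buy(qty=1): fills=none; bids=[-] asks=[-]
After op 6 [order #5] limit_buy(price=95, qty=6): fills=none; bids=[#5:6@95] asks=[-]
After op 7 [order #6] market_sell(qty=2): fills=#5x#6:2@95; bids=[#5:4@95] asks=[-]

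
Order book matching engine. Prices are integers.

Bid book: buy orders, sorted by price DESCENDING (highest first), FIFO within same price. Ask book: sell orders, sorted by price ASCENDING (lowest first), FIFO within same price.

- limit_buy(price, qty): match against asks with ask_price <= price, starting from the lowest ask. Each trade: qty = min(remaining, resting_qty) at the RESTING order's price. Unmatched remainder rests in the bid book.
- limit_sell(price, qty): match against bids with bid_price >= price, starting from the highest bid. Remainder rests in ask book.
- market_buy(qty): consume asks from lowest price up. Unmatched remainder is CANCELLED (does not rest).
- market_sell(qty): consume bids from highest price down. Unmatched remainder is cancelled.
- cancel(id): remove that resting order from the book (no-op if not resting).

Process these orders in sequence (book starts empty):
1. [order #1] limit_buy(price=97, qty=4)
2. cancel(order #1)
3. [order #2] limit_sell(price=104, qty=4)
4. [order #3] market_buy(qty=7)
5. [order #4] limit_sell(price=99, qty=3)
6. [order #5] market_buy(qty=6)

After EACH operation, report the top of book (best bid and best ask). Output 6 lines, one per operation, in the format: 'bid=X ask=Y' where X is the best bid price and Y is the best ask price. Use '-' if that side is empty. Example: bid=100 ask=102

Answer: bid=97 ask=-
bid=- ask=-
bid=- ask=104
bid=- ask=-
bid=- ask=99
bid=- ask=-

Derivation:
After op 1 [order #1] limit_buy(price=97, qty=4): fills=none; bids=[#1:4@97] asks=[-]
After op 2 cancel(order #1): fills=none; bids=[-] asks=[-]
After op 3 [order #2] limit_sell(price=104, qty=4): fills=none; bids=[-] asks=[#2:4@104]
After op 4 [order #3] market_buy(qty=7): fills=#3x#2:4@104; bids=[-] asks=[-]
After op 5 [order #4] limit_sell(price=99, qty=3): fills=none; bids=[-] asks=[#4:3@99]
After op 6 [order #5] market_buy(qty=6): fills=#5x#4:3@99; bids=[-] asks=[-]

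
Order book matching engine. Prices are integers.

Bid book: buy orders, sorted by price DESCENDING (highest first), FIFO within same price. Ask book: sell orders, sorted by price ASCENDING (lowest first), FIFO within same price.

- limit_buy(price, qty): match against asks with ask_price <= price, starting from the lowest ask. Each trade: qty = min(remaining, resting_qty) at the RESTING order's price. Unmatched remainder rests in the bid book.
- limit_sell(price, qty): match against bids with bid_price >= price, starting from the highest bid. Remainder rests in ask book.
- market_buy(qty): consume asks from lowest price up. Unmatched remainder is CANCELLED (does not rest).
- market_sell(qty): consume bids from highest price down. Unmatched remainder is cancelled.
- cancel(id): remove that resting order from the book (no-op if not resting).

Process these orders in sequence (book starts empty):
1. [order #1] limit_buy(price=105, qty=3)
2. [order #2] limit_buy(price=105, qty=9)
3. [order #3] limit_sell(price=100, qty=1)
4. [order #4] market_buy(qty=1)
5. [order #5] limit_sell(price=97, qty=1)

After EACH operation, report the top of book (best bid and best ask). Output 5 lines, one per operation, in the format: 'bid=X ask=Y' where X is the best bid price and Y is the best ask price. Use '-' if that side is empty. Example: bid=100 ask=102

Answer: bid=105 ask=-
bid=105 ask=-
bid=105 ask=-
bid=105 ask=-
bid=105 ask=-

Derivation:
After op 1 [order #1] limit_buy(price=105, qty=3): fills=none; bids=[#1:3@105] asks=[-]
After op 2 [order #2] limit_buy(price=105, qty=9): fills=none; bids=[#1:3@105 #2:9@105] asks=[-]
After op 3 [order #3] limit_sell(price=100, qty=1): fills=#1x#3:1@105; bids=[#1:2@105 #2:9@105] asks=[-]
After op 4 [order #4] market_buy(qty=1): fills=none; bids=[#1:2@105 #2:9@105] asks=[-]
After op 5 [order #5] limit_sell(price=97, qty=1): fills=#1x#5:1@105; bids=[#1:1@105 #2:9@105] asks=[-]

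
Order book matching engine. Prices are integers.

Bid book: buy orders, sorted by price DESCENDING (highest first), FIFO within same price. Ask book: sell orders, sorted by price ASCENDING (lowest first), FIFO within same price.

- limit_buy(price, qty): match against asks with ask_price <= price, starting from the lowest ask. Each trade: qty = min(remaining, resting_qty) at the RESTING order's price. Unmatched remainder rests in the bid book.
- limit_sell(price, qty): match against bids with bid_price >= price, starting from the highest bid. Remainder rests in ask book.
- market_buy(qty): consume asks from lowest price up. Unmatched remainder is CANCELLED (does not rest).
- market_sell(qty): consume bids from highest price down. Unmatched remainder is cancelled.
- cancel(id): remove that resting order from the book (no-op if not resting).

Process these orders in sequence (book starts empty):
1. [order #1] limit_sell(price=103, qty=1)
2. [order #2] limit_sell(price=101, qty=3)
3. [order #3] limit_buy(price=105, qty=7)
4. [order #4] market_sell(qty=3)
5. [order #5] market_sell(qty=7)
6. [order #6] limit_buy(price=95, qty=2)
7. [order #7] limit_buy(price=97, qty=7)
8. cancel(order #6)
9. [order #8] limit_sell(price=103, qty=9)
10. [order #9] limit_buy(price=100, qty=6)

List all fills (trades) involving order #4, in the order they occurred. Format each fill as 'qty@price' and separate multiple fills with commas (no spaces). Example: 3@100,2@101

After op 1 [order #1] limit_sell(price=103, qty=1): fills=none; bids=[-] asks=[#1:1@103]
After op 2 [order #2] limit_sell(price=101, qty=3): fills=none; bids=[-] asks=[#2:3@101 #1:1@103]
After op 3 [order #3] limit_buy(price=105, qty=7): fills=#3x#2:3@101 #3x#1:1@103; bids=[#3:3@105] asks=[-]
After op 4 [order #4] market_sell(qty=3): fills=#3x#4:3@105; bids=[-] asks=[-]
After op 5 [order #5] market_sell(qty=7): fills=none; bids=[-] asks=[-]
After op 6 [order #6] limit_buy(price=95, qty=2): fills=none; bids=[#6:2@95] asks=[-]
After op 7 [order #7] limit_buy(price=97, qty=7): fills=none; bids=[#7:7@97 #6:2@95] asks=[-]
After op 8 cancel(order #6): fills=none; bids=[#7:7@97] asks=[-]
After op 9 [order #8] limit_sell(price=103, qty=9): fills=none; bids=[#7:7@97] asks=[#8:9@103]
After op 10 [order #9] limit_buy(price=100, qty=6): fills=none; bids=[#9:6@100 #7:7@97] asks=[#8:9@103]

Answer: 3@105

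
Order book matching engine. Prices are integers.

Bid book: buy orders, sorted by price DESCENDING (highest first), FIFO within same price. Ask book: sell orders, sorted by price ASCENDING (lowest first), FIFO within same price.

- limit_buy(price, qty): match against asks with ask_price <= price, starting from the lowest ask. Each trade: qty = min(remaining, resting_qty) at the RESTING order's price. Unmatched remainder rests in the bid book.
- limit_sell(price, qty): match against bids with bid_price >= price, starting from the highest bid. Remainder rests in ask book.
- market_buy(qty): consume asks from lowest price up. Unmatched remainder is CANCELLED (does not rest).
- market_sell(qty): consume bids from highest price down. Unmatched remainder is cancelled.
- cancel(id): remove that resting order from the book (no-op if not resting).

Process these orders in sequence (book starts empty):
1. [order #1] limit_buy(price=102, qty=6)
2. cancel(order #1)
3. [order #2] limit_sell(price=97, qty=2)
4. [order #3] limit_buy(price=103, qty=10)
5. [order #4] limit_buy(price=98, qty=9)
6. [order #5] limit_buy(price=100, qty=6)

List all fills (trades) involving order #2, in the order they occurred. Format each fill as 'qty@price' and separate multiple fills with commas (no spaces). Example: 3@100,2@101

After op 1 [order #1] limit_buy(price=102, qty=6): fills=none; bids=[#1:6@102] asks=[-]
After op 2 cancel(order #1): fills=none; bids=[-] asks=[-]
After op 3 [order #2] limit_sell(price=97, qty=2): fills=none; bids=[-] asks=[#2:2@97]
After op 4 [order #3] limit_buy(price=103, qty=10): fills=#3x#2:2@97; bids=[#3:8@103] asks=[-]
After op 5 [order #4] limit_buy(price=98, qty=9): fills=none; bids=[#3:8@103 #4:9@98] asks=[-]
After op 6 [order #5] limit_buy(price=100, qty=6): fills=none; bids=[#3:8@103 #5:6@100 #4:9@98] asks=[-]

Answer: 2@97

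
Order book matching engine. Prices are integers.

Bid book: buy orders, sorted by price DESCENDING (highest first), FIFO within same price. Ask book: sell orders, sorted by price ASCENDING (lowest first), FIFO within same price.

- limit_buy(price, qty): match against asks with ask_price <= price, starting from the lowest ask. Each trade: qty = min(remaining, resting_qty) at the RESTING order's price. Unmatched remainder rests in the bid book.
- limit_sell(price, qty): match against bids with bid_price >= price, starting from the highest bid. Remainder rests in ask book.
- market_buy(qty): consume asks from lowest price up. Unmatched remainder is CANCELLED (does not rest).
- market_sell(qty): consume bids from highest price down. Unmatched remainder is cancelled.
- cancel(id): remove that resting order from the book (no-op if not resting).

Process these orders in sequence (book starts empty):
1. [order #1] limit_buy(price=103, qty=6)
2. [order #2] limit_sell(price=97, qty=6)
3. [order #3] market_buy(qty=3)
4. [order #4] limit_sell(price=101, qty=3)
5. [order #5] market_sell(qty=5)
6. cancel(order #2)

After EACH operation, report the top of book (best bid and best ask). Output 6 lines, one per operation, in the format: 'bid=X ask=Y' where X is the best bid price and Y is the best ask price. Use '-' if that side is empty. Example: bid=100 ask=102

Answer: bid=103 ask=-
bid=- ask=-
bid=- ask=-
bid=- ask=101
bid=- ask=101
bid=- ask=101

Derivation:
After op 1 [order #1] limit_buy(price=103, qty=6): fills=none; bids=[#1:6@103] asks=[-]
After op 2 [order #2] limit_sell(price=97, qty=6): fills=#1x#2:6@103; bids=[-] asks=[-]
After op 3 [order #3] market_buy(qty=3): fills=none; bids=[-] asks=[-]
After op 4 [order #4] limit_sell(price=101, qty=3): fills=none; bids=[-] asks=[#4:3@101]
After op 5 [order #5] market_sell(qty=5): fills=none; bids=[-] asks=[#4:3@101]
After op 6 cancel(order #2): fills=none; bids=[-] asks=[#4:3@101]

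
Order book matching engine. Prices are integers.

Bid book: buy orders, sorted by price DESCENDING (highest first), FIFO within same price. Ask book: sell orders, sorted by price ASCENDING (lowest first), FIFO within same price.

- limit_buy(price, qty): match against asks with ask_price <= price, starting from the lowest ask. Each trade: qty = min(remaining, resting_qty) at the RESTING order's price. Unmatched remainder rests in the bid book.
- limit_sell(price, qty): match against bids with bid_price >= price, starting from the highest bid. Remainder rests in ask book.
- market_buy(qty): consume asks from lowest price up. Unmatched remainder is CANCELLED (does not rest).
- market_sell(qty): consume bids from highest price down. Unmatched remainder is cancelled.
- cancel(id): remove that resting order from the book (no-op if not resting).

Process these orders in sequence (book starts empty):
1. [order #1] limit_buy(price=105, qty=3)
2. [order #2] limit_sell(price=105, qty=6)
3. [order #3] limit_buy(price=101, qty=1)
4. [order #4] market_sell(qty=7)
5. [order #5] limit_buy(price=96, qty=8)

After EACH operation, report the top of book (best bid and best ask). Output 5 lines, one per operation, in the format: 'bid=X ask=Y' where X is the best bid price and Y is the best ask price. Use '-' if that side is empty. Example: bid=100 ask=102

Answer: bid=105 ask=-
bid=- ask=105
bid=101 ask=105
bid=- ask=105
bid=96 ask=105

Derivation:
After op 1 [order #1] limit_buy(price=105, qty=3): fills=none; bids=[#1:3@105] asks=[-]
After op 2 [order #2] limit_sell(price=105, qty=6): fills=#1x#2:3@105; bids=[-] asks=[#2:3@105]
After op 3 [order #3] limit_buy(price=101, qty=1): fills=none; bids=[#3:1@101] asks=[#2:3@105]
After op 4 [order #4] market_sell(qty=7): fills=#3x#4:1@101; bids=[-] asks=[#2:3@105]
After op 5 [order #5] limit_buy(price=96, qty=8): fills=none; bids=[#5:8@96] asks=[#2:3@105]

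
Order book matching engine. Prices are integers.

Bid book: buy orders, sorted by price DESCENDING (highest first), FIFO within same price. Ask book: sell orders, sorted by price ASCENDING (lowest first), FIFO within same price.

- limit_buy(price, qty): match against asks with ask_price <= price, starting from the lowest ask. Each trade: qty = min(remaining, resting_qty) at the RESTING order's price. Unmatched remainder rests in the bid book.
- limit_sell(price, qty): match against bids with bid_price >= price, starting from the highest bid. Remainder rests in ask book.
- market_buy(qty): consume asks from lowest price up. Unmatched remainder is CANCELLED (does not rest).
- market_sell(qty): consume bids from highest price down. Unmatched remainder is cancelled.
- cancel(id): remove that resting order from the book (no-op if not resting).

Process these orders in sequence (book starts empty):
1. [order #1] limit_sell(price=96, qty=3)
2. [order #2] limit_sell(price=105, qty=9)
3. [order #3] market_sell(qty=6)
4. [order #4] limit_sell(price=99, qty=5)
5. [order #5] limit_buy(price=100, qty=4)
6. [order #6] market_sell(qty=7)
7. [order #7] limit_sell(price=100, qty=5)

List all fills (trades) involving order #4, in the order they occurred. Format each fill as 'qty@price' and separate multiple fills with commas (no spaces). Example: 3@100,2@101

After op 1 [order #1] limit_sell(price=96, qty=3): fills=none; bids=[-] asks=[#1:3@96]
After op 2 [order #2] limit_sell(price=105, qty=9): fills=none; bids=[-] asks=[#1:3@96 #2:9@105]
After op 3 [order #3] market_sell(qty=6): fills=none; bids=[-] asks=[#1:3@96 #2:9@105]
After op 4 [order #4] limit_sell(price=99, qty=5): fills=none; bids=[-] asks=[#1:3@96 #4:5@99 #2:9@105]
After op 5 [order #5] limit_buy(price=100, qty=4): fills=#5x#1:3@96 #5x#4:1@99; bids=[-] asks=[#4:4@99 #2:9@105]
After op 6 [order #6] market_sell(qty=7): fills=none; bids=[-] asks=[#4:4@99 #2:9@105]
After op 7 [order #7] limit_sell(price=100, qty=5): fills=none; bids=[-] asks=[#4:4@99 #7:5@100 #2:9@105]

Answer: 1@99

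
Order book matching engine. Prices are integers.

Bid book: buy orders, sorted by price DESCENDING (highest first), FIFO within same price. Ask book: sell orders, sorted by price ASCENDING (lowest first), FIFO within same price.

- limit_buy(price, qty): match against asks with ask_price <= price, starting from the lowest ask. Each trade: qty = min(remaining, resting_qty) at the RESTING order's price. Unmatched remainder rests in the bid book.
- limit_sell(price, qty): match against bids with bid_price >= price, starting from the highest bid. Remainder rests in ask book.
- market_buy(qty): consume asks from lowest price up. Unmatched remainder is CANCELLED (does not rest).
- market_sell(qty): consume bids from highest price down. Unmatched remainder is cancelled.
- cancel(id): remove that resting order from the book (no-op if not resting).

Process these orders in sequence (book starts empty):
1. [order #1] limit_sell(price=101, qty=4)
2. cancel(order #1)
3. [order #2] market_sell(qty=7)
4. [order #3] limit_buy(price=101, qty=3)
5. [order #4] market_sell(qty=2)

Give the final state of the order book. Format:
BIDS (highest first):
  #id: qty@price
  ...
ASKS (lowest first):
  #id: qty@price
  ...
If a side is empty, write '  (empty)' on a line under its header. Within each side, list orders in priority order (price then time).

After op 1 [order #1] limit_sell(price=101, qty=4): fills=none; bids=[-] asks=[#1:4@101]
After op 2 cancel(order #1): fills=none; bids=[-] asks=[-]
After op 3 [order #2] market_sell(qty=7): fills=none; bids=[-] asks=[-]
After op 4 [order #3] limit_buy(price=101, qty=3): fills=none; bids=[#3:3@101] asks=[-]
After op 5 [order #4] market_sell(qty=2): fills=#3x#4:2@101; bids=[#3:1@101] asks=[-]

Answer: BIDS (highest first):
  #3: 1@101
ASKS (lowest first):
  (empty)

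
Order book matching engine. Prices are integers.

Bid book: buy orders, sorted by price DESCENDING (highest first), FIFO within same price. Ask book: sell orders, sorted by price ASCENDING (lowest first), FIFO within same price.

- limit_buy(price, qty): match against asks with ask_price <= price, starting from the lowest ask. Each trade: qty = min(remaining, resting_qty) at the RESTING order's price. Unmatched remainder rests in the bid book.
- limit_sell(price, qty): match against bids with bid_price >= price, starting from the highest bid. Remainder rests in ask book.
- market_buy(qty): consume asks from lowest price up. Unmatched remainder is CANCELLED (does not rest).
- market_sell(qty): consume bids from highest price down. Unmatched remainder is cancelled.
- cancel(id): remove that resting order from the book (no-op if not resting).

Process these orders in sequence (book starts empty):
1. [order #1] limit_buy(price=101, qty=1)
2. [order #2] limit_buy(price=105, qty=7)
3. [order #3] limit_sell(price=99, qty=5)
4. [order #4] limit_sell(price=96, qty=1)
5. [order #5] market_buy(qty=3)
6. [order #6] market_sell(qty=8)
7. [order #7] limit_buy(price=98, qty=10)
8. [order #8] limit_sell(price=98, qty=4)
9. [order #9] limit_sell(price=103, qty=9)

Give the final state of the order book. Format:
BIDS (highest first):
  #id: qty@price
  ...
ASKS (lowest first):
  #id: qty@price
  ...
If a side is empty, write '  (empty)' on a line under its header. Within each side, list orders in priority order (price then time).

Answer: BIDS (highest first):
  #7: 6@98
ASKS (lowest first):
  #9: 9@103

Derivation:
After op 1 [order #1] limit_buy(price=101, qty=1): fills=none; bids=[#1:1@101] asks=[-]
After op 2 [order #2] limit_buy(price=105, qty=7): fills=none; bids=[#2:7@105 #1:1@101] asks=[-]
After op 3 [order #3] limit_sell(price=99, qty=5): fills=#2x#3:5@105; bids=[#2:2@105 #1:1@101] asks=[-]
After op 4 [order #4] limit_sell(price=96, qty=1): fills=#2x#4:1@105; bids=[#2:1@105 #1:1@101] asks=[-]
After op 5 [order #5] market_buy(qty=3): fills=none; bids=[#2:1@105 #1:1@101] asks=[-]
After op 6 [order #6] market_sell(qty=8): fills=#2x#6:1@105 #1x#6:1@101; bids=[-] asks=[-]
After op 7 [order #7] limit_buy(price=98, qty=10): fills=none; bids=[#7:10@98] asks=[-]
After op 8 [order #8] limit_sell(price=98, qty=4): fills=#7x#8:4@98; bids=[#7:6@98] asks=[-]
After op 9 [order #9] limit_sell(price=103, qty=9): fills=none; bids=[#7:6@98] asks=[#9:9@103]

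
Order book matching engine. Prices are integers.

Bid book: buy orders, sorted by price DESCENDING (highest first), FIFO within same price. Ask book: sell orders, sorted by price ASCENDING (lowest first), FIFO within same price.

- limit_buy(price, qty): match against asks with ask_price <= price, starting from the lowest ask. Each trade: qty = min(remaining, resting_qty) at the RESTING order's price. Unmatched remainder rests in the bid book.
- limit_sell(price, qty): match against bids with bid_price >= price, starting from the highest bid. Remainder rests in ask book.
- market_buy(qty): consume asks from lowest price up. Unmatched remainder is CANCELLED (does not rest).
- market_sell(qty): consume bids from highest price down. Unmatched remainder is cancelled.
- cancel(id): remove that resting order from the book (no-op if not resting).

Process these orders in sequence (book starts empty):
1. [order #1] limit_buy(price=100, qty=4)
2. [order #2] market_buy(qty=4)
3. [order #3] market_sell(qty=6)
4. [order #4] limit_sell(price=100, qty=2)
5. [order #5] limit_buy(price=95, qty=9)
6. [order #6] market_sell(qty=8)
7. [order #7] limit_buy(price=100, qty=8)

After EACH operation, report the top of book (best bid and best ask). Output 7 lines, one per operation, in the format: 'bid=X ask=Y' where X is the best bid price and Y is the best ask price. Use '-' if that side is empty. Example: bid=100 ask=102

After op 1 [order #1] limit_buy(price=100, qty=4): fills=none; bids=[#1:4@100] asks=[-]
After op 2 [order #2] market_buy(qty=4): fills=none; bids=[#1:4@100] asks=[-]
After op 3 [order #3] market_sell(qty=6): fills=#1x#3:4@100; bids=[-] asks=[-]
After op 4 [order #4] limit_sell(price=100, qty=2): fills=none; bids=[-] asks=[#4:2@100]
After op 5 [order #5] limit_buy(price=95, qty=9): fills=none; bids=[#5:9@95] asks=[#4:2@100]
After op 6 [order #6] market_sell(qty=8): fills=#5x#6:8@95; bids=[#5:1@95] asks=[#4:2@100]
After op 7 [order #7] limit_buy(price=100, qty=8): fills=#7x#4:2@100; bids=[#7:6@100 #5:1@95] asks=[-]

Answer: bid=100 ask=-
bid=100 ask=-
bid=- ask=-
bid=- ask=100
bid=95 ask=100
bid=95 ask=100
bid=100 ask=-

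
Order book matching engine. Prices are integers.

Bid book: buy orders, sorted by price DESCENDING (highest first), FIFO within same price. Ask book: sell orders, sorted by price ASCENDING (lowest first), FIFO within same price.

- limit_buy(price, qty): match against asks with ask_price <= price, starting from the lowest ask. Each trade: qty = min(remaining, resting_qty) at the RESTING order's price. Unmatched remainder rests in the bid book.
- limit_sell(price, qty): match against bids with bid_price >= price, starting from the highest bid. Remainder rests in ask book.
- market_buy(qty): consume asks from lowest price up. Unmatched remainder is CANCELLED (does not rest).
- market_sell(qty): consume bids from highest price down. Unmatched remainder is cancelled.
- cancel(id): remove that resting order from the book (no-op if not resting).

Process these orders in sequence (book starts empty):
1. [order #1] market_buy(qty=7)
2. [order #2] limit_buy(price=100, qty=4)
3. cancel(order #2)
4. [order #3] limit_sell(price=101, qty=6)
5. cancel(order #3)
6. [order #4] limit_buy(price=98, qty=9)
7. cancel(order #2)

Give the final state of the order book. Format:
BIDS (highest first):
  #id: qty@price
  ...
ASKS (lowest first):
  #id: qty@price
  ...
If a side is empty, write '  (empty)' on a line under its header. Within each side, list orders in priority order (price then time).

Answer: BIDS (highest first):
  #4: 9@98
ASKS (lowest first):
  (empty)

Derivation:
After op 1 [order #1] market_buy(qty=7): fills=none; bids=[-] asks=[-]
After op 2 [order #2] limit_buy(price=100, qty=4): fills=none; bids=[#2:4@100] asks=[-]
After op 3 cancel(order #2): fills=none; bids=[-] asks=[-]
After op 4 [order #3] limit_sell(price=101, qty=6): fills=none; bids=[-] asks=[#3:6@101]
After op 5 cancel(order #3): fills=none; bids=[-] asks=[-]
After op 6 [order #4] limit_buy(price=98, qty=9): fills=none; bids=[#4:9@98] asks=[-]
After op 7 cancel(order #2): fills=none; bids=[#4:9@98] asks=[-]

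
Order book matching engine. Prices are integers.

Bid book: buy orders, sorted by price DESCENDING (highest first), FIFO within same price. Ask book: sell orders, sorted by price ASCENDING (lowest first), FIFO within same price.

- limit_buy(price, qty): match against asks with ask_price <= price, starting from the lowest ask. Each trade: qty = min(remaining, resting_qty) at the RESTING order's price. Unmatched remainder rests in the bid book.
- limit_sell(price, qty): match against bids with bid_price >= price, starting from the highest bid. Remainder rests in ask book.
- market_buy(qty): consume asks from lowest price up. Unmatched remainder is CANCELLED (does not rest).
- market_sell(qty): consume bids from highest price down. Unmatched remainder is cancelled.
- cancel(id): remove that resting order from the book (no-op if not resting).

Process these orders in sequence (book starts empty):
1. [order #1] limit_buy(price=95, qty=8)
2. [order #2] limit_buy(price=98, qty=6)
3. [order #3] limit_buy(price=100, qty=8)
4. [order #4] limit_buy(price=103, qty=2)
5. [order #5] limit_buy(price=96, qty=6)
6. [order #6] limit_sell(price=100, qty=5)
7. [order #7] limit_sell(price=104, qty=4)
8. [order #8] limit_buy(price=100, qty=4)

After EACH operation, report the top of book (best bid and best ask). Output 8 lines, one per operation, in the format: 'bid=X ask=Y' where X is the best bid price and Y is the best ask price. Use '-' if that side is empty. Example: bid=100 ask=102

After op 1 [order #1] limit_buy(price=95, qty=8): fills=none; bids=[#1:8@95] asks=[-]
After op 2 [order #2] limit_buy(price=98, qty=6): fills=none; bids=[#2:6@98 #1:8@95] asks=[-]
After op 3 [order #3] limit_buy(price=100, qty=8): fills=none; bids=[#3:8@100 #2:6@98 #1:8@95] asks=[-]
After op 4 [order #4] limit_buy(price=103, qty=2): fills=none; bids=[#4:2@103 #3:8@100 #2:6@98 #1:8@95] asks=[-]
After op 5 [order #5] limit_buy(price=96, qty=6): fills=none; bids=[#4:2@103 #3:8@100 #2:6@98 #5:6@96 #1:8@95] asks=[-]
After op 6 [order #6] limit_sell(price=100, qty=5): fills=#4x#6:2@103 #3x#6:3@100; bids=[#3:5@100 #2:6@98 #5:6@96 #1:8@95] asks=[-]
After op 7 [order #7] limit_sell(price=104, qty=4): fills=none; bids=[#3:5@100 #2:6@98 #5:6@96 #1:8@95] asks=[#7:4@104]
After op 8 [order #8] limit_buy(price=100, qty=4): fills=none; bids=[#3:5@100 #8:4@100 #2:6@98 #5:6@96 #1:8@95] asks=[#7:4@104]

Answer: bid=95 ask=-
bid=98 ask=-
bid=100 ask=-
bid=103 ask=-
bid=103 ask=-
bid=100 ask=-
bid=100 ask=104
bid=100 ask=104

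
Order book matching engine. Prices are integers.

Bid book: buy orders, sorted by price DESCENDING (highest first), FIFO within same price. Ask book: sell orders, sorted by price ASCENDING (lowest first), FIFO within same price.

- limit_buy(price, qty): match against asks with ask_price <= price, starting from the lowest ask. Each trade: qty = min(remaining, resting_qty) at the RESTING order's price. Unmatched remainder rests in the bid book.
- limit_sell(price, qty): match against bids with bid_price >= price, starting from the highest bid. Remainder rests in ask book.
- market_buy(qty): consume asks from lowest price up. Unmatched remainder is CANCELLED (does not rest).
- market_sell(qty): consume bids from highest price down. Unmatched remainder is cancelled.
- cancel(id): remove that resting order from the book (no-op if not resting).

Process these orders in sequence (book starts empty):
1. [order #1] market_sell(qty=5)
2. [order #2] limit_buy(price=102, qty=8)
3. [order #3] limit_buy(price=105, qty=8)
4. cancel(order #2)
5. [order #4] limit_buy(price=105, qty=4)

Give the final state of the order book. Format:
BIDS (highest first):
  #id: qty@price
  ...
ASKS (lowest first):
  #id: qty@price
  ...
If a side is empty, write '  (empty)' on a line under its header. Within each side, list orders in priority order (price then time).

Answer: BIDS (highest first):
  #3: 8@105
  #4: 4@105
ASKS (lowest first):
  (empty)

Derivation:
After op 1 [order #1] market_sell(qty=5): fills=none; bids=[-] asks=[-]
After op 2 [order #2] limit_buy(price=102, qty=8): fills=none; bids=[#2:8@102] asks=[-]
After op 3 [order #3] limit_buy(price=105, qty=8): fills=none; bids=[#3:8@105 #2:8@102] asks=[-]
After op 4 cancel(order #2): fills=none; bids=[#3:8@105] asks=[-]
After op 5 [order #4] limit_buy(price=105, qty=4): fills=none; bids=[#3:8@105 #4:4@105] asks=[-]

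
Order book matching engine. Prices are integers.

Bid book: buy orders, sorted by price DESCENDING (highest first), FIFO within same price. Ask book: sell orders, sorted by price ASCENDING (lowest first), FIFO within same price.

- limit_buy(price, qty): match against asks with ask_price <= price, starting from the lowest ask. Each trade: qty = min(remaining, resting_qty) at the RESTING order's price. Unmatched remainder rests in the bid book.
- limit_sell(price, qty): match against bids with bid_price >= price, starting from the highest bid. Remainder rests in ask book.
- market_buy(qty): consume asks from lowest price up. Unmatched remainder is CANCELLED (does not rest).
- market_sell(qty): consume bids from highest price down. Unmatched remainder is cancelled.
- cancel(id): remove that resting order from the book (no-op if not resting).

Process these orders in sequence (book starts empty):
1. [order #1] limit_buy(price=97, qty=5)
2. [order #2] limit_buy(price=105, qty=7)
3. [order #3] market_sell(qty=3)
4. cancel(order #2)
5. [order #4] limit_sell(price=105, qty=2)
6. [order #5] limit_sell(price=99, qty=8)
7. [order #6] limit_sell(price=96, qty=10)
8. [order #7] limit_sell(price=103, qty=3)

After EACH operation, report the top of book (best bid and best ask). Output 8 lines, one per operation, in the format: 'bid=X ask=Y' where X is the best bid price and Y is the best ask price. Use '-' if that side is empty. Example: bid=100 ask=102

After op 1 [order #1] limit_buy(price=97, qty=5): fills=none; bids=[#1:5@97] asks=[-]
After op 2 [order #2] limit_buy(price=105, qty=7): fills=none; bids=[#2:7@105 #1:5@97] asks=[-]
After op 3 [order #3] market_sell(qty=3): fills=#2x#3:3@105; bids=[#2:4@105 #1:5@97] asks=[-]
After op 4 cancel(order #2): fills=none; bids=[#1:5@97] asks=[-]
After op 5 [order #4] limit_sell(price=105, qty=2): fills=none; bids=[#1:5@97] asks=[#4:2@105]
After op 6 [order #5] limit_sell(price=99, qty=8): fills=none; bids=[#1:5@97] asks=[#5:8@99 #4:2@105]
After op 7 [order #6] limit_sell(price=96, qty=10): fills=#1x#6:5@97; bids=[-] asks=[#6:5@96 #5:8@99 #4:2@105]
After op 8 [order #7] limit_sell(price=103, qty=3): fills=none; bids=[-] asks=[#6:5@96 #5:8@99 #7:3@103 #4:2@105]

Answer: bid=97 ask=-
bid=105 ask=-
bid=105 ask=-
bid=97 ask=-
bid=97 ask=105
bid=97 ask=99
bid=- ask=96
bid=- ask=96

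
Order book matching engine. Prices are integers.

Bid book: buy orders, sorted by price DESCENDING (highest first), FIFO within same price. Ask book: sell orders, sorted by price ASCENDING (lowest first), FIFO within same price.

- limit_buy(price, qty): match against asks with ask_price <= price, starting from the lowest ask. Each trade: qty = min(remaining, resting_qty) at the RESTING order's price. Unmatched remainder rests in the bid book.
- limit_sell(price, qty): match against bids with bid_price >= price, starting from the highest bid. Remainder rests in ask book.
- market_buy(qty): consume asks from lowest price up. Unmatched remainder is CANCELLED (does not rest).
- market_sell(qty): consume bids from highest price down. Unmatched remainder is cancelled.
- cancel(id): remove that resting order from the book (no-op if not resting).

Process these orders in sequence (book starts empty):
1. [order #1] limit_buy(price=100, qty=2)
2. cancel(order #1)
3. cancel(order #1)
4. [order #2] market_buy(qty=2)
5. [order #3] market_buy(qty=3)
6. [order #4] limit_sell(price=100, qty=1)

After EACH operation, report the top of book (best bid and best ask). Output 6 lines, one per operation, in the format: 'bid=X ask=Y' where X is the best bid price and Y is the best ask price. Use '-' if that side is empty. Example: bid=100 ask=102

Answer: bid=100 ask=-
bid=- ask=-
bid=- ask=-
bid=- ask=-
bid=- ask=-
bid=- ask=100

Derivation:
After op 1 [order #1] limit_buy(price=100, qty=2): fills=none; bids=[#1:2@100] asks=[-]
After op 2 cancel(order #1): fills=none; bids=[-] asks=[-]
After op 3 cancel(order #1): fills=none; bids=[-] asks=[-]
After op 4 [order #2] market_buy(qty=2): fills=none; bids=[-] asks=[-]
After op 5 [order #3] market_buy(qty=3): fills=none; bids=[-] asks=[-]
After op 6 [order #4] limit_sell(price=100, qty=1): fills=none; bids=[-] asks=[#4:1@100]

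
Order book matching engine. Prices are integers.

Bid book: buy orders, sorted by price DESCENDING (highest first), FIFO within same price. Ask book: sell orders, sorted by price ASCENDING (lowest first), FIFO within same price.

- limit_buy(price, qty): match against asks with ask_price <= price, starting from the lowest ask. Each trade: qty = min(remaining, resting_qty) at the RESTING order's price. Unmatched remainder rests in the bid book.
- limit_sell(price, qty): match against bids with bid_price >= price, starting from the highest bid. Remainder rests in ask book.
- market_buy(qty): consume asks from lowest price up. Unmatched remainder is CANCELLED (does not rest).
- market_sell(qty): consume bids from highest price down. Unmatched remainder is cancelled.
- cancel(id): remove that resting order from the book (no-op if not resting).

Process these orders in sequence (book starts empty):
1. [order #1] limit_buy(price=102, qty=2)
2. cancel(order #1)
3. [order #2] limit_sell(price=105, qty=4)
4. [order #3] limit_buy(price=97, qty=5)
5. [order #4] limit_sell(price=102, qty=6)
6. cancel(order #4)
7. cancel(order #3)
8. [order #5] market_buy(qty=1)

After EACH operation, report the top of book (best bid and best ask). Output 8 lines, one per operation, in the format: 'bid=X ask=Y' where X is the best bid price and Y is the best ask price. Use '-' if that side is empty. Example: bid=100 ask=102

After op 1 [order #1] limit_buy(price=102, qty=2): fills=none; bids=[#1:2@102] asks=[-]
After op 2 cancel(order #1): fills=none; bids=[-] asks=[-]
After op 3 [order #2] limit_sell(price=105, qty=4): fills=none; bids=[-] asks=[#2:4@105]
After op 4 [order #3] limit_buy(price=97, qty=5): fills=none; bids=[#3:5@97] asks=[#2:4@105]
After op 5 [order #4] limit_sell(price=102, qty=6): fills=none; bids=[#3:5@97] asks=[#4:6@102 #2:4@105]
After op 6 cancel(order #4): fills=none; bids=[#3:5@97] asks=[#2:4@105]
After op 7 cancel(order #3): fills=none; bids=[-] asks=[#2:4@105]
After op 8 [order #5] market_buy(qty=1): fills=#5x#2:1@105; bids=[-] asks=[#2:3@105]

Answer: bid=102 ask=-
bid=- ask=-
bid=- ask=105
bid=97 ask=105
bid=97 ask=102
bid=97 ask=105
bid=- ask=105
bid=- ask=105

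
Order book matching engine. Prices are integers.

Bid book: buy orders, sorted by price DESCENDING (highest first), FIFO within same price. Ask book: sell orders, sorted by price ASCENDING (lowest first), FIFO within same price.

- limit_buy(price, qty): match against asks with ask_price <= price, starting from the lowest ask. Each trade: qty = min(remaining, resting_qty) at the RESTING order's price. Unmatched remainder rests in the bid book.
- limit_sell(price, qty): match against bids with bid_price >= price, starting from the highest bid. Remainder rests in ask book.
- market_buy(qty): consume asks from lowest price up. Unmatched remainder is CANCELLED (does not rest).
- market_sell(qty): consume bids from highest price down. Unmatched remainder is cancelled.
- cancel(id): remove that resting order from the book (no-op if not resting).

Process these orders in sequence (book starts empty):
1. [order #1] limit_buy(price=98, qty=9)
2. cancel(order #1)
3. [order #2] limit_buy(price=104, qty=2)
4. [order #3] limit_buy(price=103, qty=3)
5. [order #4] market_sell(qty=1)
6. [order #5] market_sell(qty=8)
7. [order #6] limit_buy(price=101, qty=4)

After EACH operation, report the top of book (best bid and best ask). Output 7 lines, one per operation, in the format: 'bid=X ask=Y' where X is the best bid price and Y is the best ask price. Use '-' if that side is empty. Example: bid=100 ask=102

Answer: bid=98 ask=-
bid=- ask=-
bid=104 ask=-
bid=104 ask=-
bid=104 ask=-
bid=- ask=-
bid=101 ask=-

Derivation:
After op 1 [order #1] limit_buy(price=98, qty=9): fills=none; bids=[#1:9@98] asks=[-]
After op 2 cancel(order #1): fills=none; bids=[-] asks=[-]
After op 3 [order #2] limit_buy(price=104, qty=2): fills=none; bids=[#2:2@104] asks=[-]
After op 4 [order #3] limit_buy(price=103, qty=3): fills=none; bids=[#2:2@104 #3:3@103] asks=[-]
After op 5 [order #4] market_sell(qty=1): fills=#2x#4:1@104; bids=[#2:1@104 #3:3@103] asks=[-]
After op 6 [order #5] market_sell(qty=8): fills=#2x#5:1@104 #3x#5:3@103; bids=[-] asks=[-]
After op 7 [order #6] limit_buy(price=101, qty=4): fills=none; bids=[#6:4@101] asks=[-]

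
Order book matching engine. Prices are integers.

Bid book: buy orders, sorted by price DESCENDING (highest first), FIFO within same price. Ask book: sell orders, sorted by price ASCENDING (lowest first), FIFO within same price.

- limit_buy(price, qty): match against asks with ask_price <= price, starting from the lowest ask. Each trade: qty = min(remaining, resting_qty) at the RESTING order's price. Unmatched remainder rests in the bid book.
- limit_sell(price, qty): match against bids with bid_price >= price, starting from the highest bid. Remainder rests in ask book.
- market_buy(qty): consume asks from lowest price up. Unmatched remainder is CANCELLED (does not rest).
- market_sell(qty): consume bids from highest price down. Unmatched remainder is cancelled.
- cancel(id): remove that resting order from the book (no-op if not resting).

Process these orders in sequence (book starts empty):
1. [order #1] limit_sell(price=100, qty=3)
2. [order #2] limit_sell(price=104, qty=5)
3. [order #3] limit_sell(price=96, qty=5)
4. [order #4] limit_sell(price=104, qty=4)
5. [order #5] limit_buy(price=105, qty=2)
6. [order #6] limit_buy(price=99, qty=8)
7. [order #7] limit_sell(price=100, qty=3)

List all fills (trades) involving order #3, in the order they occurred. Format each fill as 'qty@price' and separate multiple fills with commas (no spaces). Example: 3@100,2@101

Answer: 2@96,3@96

Derivation:
After op 1 [order #1] limit_sell(price=100, qty=3): fills=none; bids=[-] asks=[#1:3@100]
After op 2 [order #2] limit_sell(price=104, qty=5): fills=none; bids=[-] asks=[#1:3@100 #2:5@104]
After op 3 [order #3] limit_sell(price=96, qty=5): fills=none; bids=[-] asks=[#3:5@96 #1:3@100 #2:5@104]
After op 4 [order #4] limit_sell(price=104, qty=4): fills=none; bids=[-] asks=[#3:5@96 #1:3@100 #2:5@104 #4:4@104]
After op 5 [order #5] limit_buy(price=105, qty=2): fills=#5x#3:2@96; bids=[-] asks=[#3:3@96 #1:3@100 #2:5@104 #4:4@104]
After op 6 [order #6] limit_buy(price=99, qty=8): fills=#6x#3:3@96; bids=[#6:5@99] asks=[#1:3@100 #2:5@104 #4:4@104]
After op 7 [order #7] limit_sell(price=100, qty=3): fills=none; bids=[#6:5@99] asks=[#1:3@100 #7:3@100 #2:5@104 #4:4@104]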